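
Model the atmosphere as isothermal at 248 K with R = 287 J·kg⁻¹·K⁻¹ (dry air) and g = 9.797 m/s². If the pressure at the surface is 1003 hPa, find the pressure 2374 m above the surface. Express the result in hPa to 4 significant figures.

Scale height: H = RT/g = 287 × 248 / 9.797 = 7265.1 m.
Barometric formula: P = P₀ exp(−z/H).
z/H = 2374.0/7265.1 = 0.32677; exp(−0.32677) = 0.72125.
P = 1003 × 0.72125 = 723.41 hPa.

P ≈ 723.4 hPa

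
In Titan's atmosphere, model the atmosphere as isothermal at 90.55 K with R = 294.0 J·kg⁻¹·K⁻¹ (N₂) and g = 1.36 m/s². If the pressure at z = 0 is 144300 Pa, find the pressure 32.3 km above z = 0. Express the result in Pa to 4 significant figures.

Scale height: H = RT/g = 294.0 × 90.55 / 1.36 = 19575 m.
Barometric formula: P = P₀ exp(−z/H).
z/H = 32300/19575 = 1.6501; exp(−1.6501) = 0.19203.
P = 144300 × 0.19203 = 27710 Pa.

P ≈ 27710 Pa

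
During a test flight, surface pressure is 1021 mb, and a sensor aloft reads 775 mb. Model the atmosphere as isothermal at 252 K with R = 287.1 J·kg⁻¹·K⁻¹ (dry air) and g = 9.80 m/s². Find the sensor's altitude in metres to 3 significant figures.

z ≈ 2040 m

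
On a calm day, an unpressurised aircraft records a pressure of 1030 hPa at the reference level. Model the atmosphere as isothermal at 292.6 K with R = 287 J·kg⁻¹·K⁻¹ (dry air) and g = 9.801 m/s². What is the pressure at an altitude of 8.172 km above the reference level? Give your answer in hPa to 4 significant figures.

P ≈ 396.8 hPa

Scale height: H = RT/g = 287 × 292.6 / 9.801 = 8568.1 m.
Barometric formula: P = P₀ exp(−z/H).
z/H = 8172.0/8568.1 = 0.95377; exp(−0.95377) = 0.38529.
P = 1030 × 0.38529 = 396.85 hPa.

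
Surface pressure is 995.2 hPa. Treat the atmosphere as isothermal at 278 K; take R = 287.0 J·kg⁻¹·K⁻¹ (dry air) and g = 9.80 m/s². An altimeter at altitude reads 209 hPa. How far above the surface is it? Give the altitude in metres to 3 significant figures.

Scale height: H = RT/g = 287.0 × 278 / 9.80 = 8141.4 m.
Invert the barometric formula: z = H ln(P₀/P).
P₀/P = 995.2/209 = 4.7617; ln(4.7617) = 1.5606.
z = 8141.4 × 1.5606 = 12705 m.

z ≈ 12700 m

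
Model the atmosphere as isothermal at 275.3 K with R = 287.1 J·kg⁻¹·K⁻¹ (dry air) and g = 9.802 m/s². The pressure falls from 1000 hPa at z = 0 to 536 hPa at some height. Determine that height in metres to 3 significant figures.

z ≈ 5030 m

Scale height: H = RT/g = 287.1 × 275.3 / 9.802 = 8063.5 m.
Invert the barometric formula: z = H ln(P₀/P).
P₀/P = 1000/536 = 1.8657; ln(1.8657) = 0.62364.
z = 8063.5 × 0.62364 = 5028.7 m.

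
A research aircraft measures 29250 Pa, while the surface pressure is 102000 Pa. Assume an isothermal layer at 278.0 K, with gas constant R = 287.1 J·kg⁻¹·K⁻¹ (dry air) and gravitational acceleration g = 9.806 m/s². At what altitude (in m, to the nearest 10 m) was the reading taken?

z ≈ 10170 m

Scale height: H = RT/g = 287.1 × 278.0 / 9.806 = 8139.3 m.
Invert the barometric formula: z = H ln(P₀/P).
P₀/P = 102000/29250 = 3.4872; ln(3.4872) = 1.2491.
z = 8139.3 × 1.2491 = 10167 m.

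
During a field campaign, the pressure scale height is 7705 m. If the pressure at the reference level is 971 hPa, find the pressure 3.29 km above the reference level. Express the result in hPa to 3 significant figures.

P ≈ 634 hPa

Barometric formula: P = P₀ exp(−z/H).
z/H = 3290.0/7705.0 = 0.42700; exp(−0.42700) = 0.65246.
P = 971 × 0.65246 = 633.54 hPa.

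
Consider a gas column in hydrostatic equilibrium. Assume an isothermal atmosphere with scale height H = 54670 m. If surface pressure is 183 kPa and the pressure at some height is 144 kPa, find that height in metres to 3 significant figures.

z ≈ 13100 m

Invert the barometric formula: z = H ln(P₀/P).
P₀/P = 183/144 = 1.2708; ln(1.2708) = 0.23965.
z = 54670 × 0.23965 = 13102 m.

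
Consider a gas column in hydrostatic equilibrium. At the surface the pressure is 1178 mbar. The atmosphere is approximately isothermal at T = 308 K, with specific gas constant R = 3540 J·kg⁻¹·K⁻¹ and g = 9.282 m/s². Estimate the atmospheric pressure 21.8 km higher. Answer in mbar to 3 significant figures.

P ≈ 978 mbar

Scale height: H = RT/g = 3540 × 308 / 9.282 = 117470 m.
Barometric formula: P = P₀ exp(−z/H).
z/H = 21800/117470 = 0.18558; exp(−0.18558) = 0.83062.
P = 1178 × 0.83062 = 978.47 mbar.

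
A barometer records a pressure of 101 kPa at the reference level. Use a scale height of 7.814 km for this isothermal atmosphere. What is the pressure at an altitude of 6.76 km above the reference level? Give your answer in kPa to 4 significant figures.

Barometric formula: P = P₀ exp(−z/H).
z/H = 6760.0/7814.0 = 0.86511; exp(−0.86511) = 0.42101.
P = 101 × 0.42101 = 42.522 kPa.

P ≈ 42.52 kPa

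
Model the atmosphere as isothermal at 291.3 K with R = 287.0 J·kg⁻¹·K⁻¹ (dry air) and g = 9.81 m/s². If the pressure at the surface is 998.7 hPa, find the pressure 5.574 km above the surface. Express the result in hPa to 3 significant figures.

P ≈ 519 hPa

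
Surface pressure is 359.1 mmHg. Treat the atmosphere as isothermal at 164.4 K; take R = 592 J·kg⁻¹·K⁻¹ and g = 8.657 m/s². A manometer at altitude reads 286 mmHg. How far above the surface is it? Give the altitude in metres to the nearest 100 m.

Scale height: H = RT/g = 592 × 164.4 / 8.657 = 11242 m.
Invert the barometric formula: z = H ln(P₀/P).
P₀/P = 359.1/286 = 1.2556; ln(1.2556) = 0.22761.
z = 11242 × 0.22761 = 2558.8 m.

z ≈ 2600 m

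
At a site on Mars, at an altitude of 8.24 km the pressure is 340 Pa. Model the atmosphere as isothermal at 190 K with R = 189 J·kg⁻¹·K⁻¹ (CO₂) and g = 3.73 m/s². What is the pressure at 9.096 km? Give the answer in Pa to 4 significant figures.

P ≈ 311.1 Pa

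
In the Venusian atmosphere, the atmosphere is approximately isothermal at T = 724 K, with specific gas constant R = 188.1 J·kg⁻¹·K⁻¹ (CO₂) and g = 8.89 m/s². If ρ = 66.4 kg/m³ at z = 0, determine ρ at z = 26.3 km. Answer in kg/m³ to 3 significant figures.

Scale height: H = RT/g = 188.1 × 724 / 8.89 = 15319 m.
In an isothermal atmosphere, density decays like pressure: ρ = ρ₀ exp(−z/H).
z/H = 26300/15319 = 1.7168; exp(−1.7168) = 0.17964.
ρ = 66.4 × 0.17964 = 11.928 kg/m³.

ρ ≈ 11.9 kg/m³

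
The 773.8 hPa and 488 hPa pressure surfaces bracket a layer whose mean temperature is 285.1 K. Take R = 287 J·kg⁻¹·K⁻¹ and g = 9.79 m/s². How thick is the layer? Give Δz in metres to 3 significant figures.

Δz ≈ 3850 m

Hypsometric equation: Δz = (R T̄/g) ln(P₁/P₂).
R T̄/g = 287 × 285.1 / 9.79 = 8357.9 m.
ln(773.8/488) = ln(1.5857) = 0.46103.
Δz = 8357.9 × 0.46103 = 3853.2 m.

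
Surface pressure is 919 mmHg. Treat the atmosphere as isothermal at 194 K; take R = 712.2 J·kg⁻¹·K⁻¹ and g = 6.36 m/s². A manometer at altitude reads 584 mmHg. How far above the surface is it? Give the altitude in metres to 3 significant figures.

Scale height: H = RT/g = 712.2 × 194 / 6.36 = 21724 m.
Invert the barometric formula: z = H ln(P₀/P).
P₀/P = 919/584 = 1.5736; ln(1.5736) = 0.45337.
z = 21724 × 0.45337 = 9849.0 m.

z ≈ 9850 m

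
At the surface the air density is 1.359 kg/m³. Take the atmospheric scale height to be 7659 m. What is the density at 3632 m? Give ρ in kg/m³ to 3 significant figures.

In an isothermal atmosphere, density decays like pressure: ρ = ρ₀ exp(−z/H).
z/H = 3632.0/7659.0 = 0.47421; exp(−0.47421) = 0.62238.
ρ = 1.359 × 0.62238 = 0.84581 kg/m³.

ρ ≈ 0.846 kg/m³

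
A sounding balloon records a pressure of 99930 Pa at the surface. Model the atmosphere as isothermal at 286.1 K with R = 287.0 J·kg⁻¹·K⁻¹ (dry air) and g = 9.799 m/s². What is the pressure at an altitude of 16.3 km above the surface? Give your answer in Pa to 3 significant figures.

P ≈ 14300 Pa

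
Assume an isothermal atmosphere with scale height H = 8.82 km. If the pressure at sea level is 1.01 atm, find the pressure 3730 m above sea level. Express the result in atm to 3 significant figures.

Barometric formula: P = P₀ exp(−z/H).
z/H = 3730.0/8820.0 = 0.42290; exp(−0.42290) = 0.65514.
P = 1.01 × 0.65514 = 0.66169 atm.

P ≈ 0.662 atm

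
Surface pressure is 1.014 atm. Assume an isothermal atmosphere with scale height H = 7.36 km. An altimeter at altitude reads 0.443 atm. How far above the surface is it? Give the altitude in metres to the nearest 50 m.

Invert the barometric formula: z = H ln(P₀/P).
P₀/P = 1.014/0.443 = 2.2889; ln(2.2889) = 0.82807.
z = 7360.0 × 0.82807 = 6094.6 m.

z ≈ 6100 m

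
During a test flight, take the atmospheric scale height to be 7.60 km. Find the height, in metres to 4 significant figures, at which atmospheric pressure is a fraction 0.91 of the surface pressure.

z ≈ 716.8 m

Set P/P₀ = exp(−z/H) = 0.91, so z = −H ln(0.91).
−ln(0.91) = 0.094311; z = 7600.0 × 0.094311 = 716.76 m.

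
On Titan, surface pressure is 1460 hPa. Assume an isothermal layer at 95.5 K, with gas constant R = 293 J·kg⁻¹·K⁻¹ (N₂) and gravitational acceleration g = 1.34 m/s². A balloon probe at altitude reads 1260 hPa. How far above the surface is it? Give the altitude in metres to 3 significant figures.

z ≈ 3080 m

Scale height: H = RT/g = 293 × 95.5 / 1.34 = 20882 m.
Invert the barometric formula: z = H ln(P₀/P).
P₀/P = 1460/1260 = 1.1587; ln(1.1587) = 0.14730.
z = 20882 × 0.14730 = 3075.9 m.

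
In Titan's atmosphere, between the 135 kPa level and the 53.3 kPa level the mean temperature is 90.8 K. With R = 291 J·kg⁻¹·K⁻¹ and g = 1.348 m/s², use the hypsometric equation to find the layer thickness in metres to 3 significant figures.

Δz ≈ 18200 m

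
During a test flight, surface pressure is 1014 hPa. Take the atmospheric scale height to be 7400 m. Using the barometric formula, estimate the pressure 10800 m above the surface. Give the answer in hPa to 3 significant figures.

P ≈ 236 hPa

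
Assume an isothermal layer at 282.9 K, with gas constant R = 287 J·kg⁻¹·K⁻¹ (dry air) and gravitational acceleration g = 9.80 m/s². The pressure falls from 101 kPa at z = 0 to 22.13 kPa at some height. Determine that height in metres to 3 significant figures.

Scale height: H = RT/g = 287 × 282.9 / 9.80 = 8284.9 m.
Invert the barometric formula: z = H ln(P₀/P).
P₀/P = 101/22.13 = 4.5639; ln(4.5639) = 1.5182.
z = 8284.9 × 1.5182 = 12578 m.

z ≈ 12600 m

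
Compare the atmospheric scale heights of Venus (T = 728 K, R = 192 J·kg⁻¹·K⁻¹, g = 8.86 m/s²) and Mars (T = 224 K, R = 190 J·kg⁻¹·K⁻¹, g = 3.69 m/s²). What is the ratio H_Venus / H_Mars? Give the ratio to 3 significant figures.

H_Venus/H_Mars ≈ 1.37

H = RT/g for each body.
H_Venus = 192 × 728 / 8.86 = 15776 m.
H_Mars = 190 × 224 / 3.69 = 11534 m.
H_Venus/H_Mars = 15776/11534 = 1.3678.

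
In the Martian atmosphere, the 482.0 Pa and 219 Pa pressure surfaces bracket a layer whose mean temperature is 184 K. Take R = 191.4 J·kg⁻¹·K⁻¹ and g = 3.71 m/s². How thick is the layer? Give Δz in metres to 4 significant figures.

Hypsometric equation: Δz = (R T̄/g) ln(P₁/P₂).
R T̄/g = 191.4 × 184 / 3.71 = 9492.6 m.
ln(482.0/219) = ln(2.2009) = 0.78887.
Δz = 9492.6 × 0.78887 = 7488.4 m.

Δz ≈ 7488 m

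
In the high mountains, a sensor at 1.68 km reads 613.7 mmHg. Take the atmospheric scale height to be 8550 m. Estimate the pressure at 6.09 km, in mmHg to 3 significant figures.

P ≈ 366 mmHg

Between two levels, P₂ = P₁ exp(−Δz/H) with Δz = z₂ − z₁.
Δz = 6090.0 − 1680.0 = 4410.0 m; Δz/H = 4410.0/8550.0 = 0.51579.
P₂ = 613.7 × exp(−0.51579) = 613.7 × 0.59703 = 366.40 mmHg.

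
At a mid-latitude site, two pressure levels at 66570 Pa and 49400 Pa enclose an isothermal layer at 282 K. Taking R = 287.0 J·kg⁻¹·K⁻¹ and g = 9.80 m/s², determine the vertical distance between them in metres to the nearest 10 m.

Δz ≈ 2460 m

Hypsometric equation: Δz = (R T̄/g) ln(P₁/P₂).
R T̄/g = 287.0 × 282 / 9.80 = 8258.6 m.
ln(66570/49400) = ln(1.3476) = 0.29833.
Δz = 8258.6 × 0.29833 = 2463.8 m.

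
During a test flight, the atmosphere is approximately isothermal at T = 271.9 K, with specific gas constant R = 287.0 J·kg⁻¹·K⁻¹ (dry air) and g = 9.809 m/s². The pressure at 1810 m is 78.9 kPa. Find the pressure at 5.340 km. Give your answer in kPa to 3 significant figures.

P ≈ 50.6 kPa

Scale height: H = RT/g = 287.0 × 271.9 / 9.809 = 7955.5 m.
Between two levels, P₂ = P₁ exp(−Δz/H) with Δz = z₂ − z₁.
Δz = 5340.0 − 1810.0 = 3530.0 m; Δz/H = 3530.0/7955.5 = 0.44372.
P₂ = 78.9 × exp(−0.44372) = 78.9 × 0.64165 = 50.626 kPa.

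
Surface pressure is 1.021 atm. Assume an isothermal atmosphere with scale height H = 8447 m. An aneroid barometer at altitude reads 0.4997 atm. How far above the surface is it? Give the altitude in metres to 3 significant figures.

Invert the barometric formula: z = H ln(P₀/P).
P₀/P = 1.021/0.4997 = 2.0432; ln(2.0432) = 0.71452.
z = 8447.0 × 0.71452 = 6035.6 m.

z ≈ 6040 m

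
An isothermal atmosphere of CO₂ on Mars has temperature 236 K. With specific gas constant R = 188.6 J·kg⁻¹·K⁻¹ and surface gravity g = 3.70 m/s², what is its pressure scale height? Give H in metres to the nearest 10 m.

H ≈ 12030 m

The scale height of an isothermal atmosphere is H = RT/g.
H = 188.6 × 236 / 3.70 = 44510/3.70 = 12030 m.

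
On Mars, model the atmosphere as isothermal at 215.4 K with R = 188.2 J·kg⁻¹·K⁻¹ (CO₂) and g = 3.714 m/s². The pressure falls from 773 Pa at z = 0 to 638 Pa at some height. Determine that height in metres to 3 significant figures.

Scale height: H = RT/g = 188.2 × 215.4 / 3.714 = 10915 m.
Invert the barometric formula: z = H ln(P₀/P).
P₀/P = 773/638 = 1.2116; ln(1.2116) = 0.19194.
z = 10915 × 0.19194 = 2095.0 m.

z ≈ 2100 m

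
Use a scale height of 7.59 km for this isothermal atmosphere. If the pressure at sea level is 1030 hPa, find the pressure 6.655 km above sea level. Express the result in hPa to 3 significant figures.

Barometric formula: P = P₀ exp(−z/H).
z/H = 6655.0/7590.0 = 0.87681; exp(−0.87681) = 0.41611.
P = 1030 × 0.41611 = 428.59 hPa.

P ≈ 429 hPa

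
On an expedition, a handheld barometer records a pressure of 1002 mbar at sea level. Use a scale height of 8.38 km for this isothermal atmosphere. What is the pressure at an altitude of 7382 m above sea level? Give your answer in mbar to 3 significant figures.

P ≈ 415 mbar

Barometric formula: P = P₀ exp(−z/H).
z/H = 7382.0/8380.0 = 0.88091; exp(−0.88091) = 0.41441.
P = 1002 × 0.41441 = 415.24 mbar.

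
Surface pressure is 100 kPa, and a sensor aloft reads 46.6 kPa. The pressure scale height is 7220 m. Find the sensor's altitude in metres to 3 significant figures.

z ≈ 5510 m

Invert the barometric formula: z = H ln(P₀/P).
P₀/P = 100/46.6 = 2.1459; ln(2.1459) = 0.76356.
z = 7220.0 × 0.76356 = 5512.9 m.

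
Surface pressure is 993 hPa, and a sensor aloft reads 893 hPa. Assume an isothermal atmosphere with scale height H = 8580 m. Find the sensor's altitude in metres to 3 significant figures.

Invert the barometric formula: z = H ln(P₀/P).
P₀/P = 993/893 = 1.1120; ln(1.1120) = 0.10616.
z = 8580.0 × 0.10616 = 910.85 m.

z ≈ 911 m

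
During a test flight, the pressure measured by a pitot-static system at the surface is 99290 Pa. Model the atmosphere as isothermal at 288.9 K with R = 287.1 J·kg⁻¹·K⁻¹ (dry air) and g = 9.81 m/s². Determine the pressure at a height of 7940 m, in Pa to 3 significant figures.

Scale height: H = RT/g = 287.1 × 288.9 / 9.81 = 8455.0 m.
Barometric formula: P = P₀ exp(−z/H).
z/H = 7940.0/8455.0 = 0.93909; exp(−0.93909) = 0.39098.
P = 99290 × 0.39098 = 38820 Pa.

P ≈ 38800 Pa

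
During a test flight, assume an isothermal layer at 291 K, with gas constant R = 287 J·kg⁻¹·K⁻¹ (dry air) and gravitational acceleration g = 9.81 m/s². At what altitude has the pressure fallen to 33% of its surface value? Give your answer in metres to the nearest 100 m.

z ≈ 9400 m

Scale height: H = RT/g = 287 × 291 / 9.81 = 8513.5 m.
Set P/P₀ = exp(−z/H) = 0.33, so z = −H ln(0.33).
−ln(0.33) = 1.1087; z = 8513.5 × 1.1087 = 9438.9 m.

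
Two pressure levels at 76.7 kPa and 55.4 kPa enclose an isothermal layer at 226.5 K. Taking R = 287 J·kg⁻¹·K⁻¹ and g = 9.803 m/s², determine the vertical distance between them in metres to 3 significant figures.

Hypsometric equation: Δz = (R T̄/g) ln(P₁/P₂).
R T̄/g = 287 × 226.5 / 9.803 = 6631.2 m.
ln(76.7/55.4) = ln(1.3845) = 0.32534.
Δz = 6631.2 × 0.32534 = 2157.4 m.

Δz ≈ 2160 m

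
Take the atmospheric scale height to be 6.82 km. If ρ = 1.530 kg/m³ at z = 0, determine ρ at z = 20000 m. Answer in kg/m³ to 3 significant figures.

ρ ≈ 0.0815 kg/m³

In an isothermal atmosphere, density decays like pressure: ρ = ρ₀ exp(−z/H).
z/H = 20000/6820.0 = 2.9326; exp(−2.9326) = 0.053258.
ρ = 1.530 × 0.053258 = 0.081485 kg/m³.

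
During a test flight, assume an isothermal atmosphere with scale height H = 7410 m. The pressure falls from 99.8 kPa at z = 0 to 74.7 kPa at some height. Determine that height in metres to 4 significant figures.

Invert the barometric formula: z = H ln(P₀/P).
P₀/P = 99.8/74.7 = 1.3360; ln(1.3360) = 0.28968.
z = 7410.0 × 0.28968 = 2146.5 m.

z ≈ 2147 m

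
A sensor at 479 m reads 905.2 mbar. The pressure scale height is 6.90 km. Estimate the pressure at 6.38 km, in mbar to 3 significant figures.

Between two levels, P₂ = P₁ exp(−Δz/H) with Δz = z₂ − z₁.
Δz = 6380.0 − 479.00 = 5901.0 m; Δz/H = 5901.0/6900.0 = 0.85522.
P₂ = 905.2 × exp(−0.85522) = 905.2 × 0.42519 = 384.88 mbar.

P ≈ 385 mbar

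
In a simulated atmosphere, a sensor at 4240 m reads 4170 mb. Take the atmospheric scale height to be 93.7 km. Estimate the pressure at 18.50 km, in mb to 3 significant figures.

Between two levels, P₂ = P₁ exp(−Δz/H) with Δz = z₂ − z₁.
Δz = 18500 − 4240.0 = 14260 m; Δz/H = 14260/93700 = 0.15219.
P₂ = 4170 × exp(−0.15219) = 4170 × 0.85883 = 3581.3 mb.

P ≈ 3580 mb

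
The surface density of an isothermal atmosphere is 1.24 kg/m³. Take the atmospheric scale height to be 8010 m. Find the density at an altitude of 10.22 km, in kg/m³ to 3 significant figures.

ρ ≈ 0.346 kg/m³

In an isothermal atmosphere, density decays like pressure: ρ = ρ₀ exp(−z/H).
z/H = 10220/8010.0 = 1.2759; exp(−1.2759) = 0.27918.
ρ = 1.24 × 0.27918 = 0.34618 kg/m³.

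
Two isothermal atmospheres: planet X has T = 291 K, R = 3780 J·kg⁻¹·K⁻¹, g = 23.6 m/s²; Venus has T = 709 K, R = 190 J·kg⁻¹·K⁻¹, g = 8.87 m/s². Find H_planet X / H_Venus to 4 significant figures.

H_planet X/H_Venus ≈ 3.069

H = RT/g for each body.
H_planet X = 3780 × 291 / 23.6 = 46609 m.
H_Venus = 190 × 709 / 8.87 = 15187 m.
H_planet X/H_Venus = 46609/15187 = 3.0690.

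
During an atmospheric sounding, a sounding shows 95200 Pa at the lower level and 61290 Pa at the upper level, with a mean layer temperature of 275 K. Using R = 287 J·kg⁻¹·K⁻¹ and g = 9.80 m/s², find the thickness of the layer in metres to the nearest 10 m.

Hypsometric equation: Δz = (R T̄/g) ln(P₁/P₂).
R T̄/g = 287 × 275 / 9.80 = 8053.6 m.
ln(95200/61290) = ln(1.5533) = 0.44038.
Δz = 8053.6 × 0.44038 = 3546.6 m.

Δz ≈ 3550 m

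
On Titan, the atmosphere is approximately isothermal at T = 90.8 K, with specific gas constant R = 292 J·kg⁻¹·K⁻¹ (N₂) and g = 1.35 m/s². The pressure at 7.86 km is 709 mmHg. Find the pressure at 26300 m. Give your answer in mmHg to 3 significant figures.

P ≈ 277 mmHg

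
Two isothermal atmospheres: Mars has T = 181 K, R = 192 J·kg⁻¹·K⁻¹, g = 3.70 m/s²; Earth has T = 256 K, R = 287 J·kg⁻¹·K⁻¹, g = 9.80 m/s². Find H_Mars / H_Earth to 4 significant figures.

H_Mars/H_Earth ≈ 1.253

H = RT/g for each body.
H_Mars = 192 × 181 / 3.70 = 9392.4 m.
H_Earth = 287 × 256 / 9.80 = 7497.1 m.
H_Mars/H_Earth = 9392.4/7497.1 = 1.2528.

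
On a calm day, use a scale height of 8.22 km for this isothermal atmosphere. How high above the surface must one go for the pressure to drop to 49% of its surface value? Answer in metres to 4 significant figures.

z ≈ 5864 m

Set P/P₀ = exp(−z/H) = 0.49, so z = −H ln(0.49).
−ln(0.49) = 0.71335; z = 8220.0 × 0.71335 = 5863.7 m.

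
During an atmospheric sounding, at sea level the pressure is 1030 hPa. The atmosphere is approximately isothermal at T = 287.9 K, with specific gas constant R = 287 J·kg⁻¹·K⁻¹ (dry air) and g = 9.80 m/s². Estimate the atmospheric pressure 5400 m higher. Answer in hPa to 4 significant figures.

Scale height: H = RT/g = 287 × 287.9 / 9.80 = 8431.4 m.
Barometric formula: P = P₀ exp(−z/H).
z/H = 5400.0/8431.4 = 0.64046; exp(−0.64046) = 0.52705.
P = 1030 × 0.52705 = 542.86 hPa.

P ≈ 542.9 hPa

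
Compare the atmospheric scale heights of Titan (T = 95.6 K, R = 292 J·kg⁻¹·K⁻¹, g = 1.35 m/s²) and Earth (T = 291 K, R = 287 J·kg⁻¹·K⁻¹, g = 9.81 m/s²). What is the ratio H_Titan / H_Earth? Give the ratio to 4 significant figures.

H_Titan/H_Earth ≈ 2.429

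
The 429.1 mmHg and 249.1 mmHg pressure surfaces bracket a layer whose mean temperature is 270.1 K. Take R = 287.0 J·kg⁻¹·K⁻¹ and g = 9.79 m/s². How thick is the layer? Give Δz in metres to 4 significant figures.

Δz ≈ 4306 m

Hypsometric equation: Δz = (R T̄/g) ln(P₁/P₂).
R T̄/g = 287.0 × 270.1 / 9.79 = 7918.2 m.
ln(429.1/249.1) = ln(1.7226) = 0.54383.
Δz = 7918.2 × 0.54383 = 4306.2 m.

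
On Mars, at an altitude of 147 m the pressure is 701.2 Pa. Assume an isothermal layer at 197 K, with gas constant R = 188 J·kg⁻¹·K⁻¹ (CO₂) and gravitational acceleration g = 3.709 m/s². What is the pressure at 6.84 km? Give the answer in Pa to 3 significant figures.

P ≈ 359 Pa

Scale height: H = RT/g = 188 × 197 / 3.709 = 9985.4 m.
Between two levels, P₂ = P₁ exp(−Δz/H) with Δz = z₂ − z₁.
Δz = 6840.0 − 147.00 = 6693.0 m; Δz/H = 6693.0/9985.4 = 0.67028.
P₂ = 701.2 × exp(−0.67028) = 701.2 × 0.51157 = 358.71 Pa.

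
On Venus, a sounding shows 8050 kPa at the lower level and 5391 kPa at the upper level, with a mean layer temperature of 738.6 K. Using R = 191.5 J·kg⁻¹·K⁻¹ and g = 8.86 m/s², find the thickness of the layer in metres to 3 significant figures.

Hypsometric equation: Δz = (R T̄/g) ln(P₁/P₂).
R T̄/g = 191.5 × 738.6 / 8.86 = 15964 m.
ln(8050/5391) = ln(1.4932) = 0.40092.
Δz = 15964 × 0.40092 = 6400.3 m.

Δz ≈ 6400 m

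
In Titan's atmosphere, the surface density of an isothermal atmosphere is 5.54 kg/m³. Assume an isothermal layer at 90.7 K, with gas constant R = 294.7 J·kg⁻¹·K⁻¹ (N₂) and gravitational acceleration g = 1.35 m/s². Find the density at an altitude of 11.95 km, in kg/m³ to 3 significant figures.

Scale height: H = RT/g = 294.7 × 90.7 / 1.35 = 19799 m.
In an isothermal atmosphere, density decays like pressure: ρ = ρ₀ exp(−z/H).
z/H = 11950/19799 = 0.60357; exp(−0.60357) = 0.54686.
ρ = 5.54 × 0.54686 = 3.0296 kg/m³.

ρ ≈ 3.03 kg/m³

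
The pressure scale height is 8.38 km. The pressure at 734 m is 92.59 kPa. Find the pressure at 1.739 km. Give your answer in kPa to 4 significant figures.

P ≈ 82.13 kPa

Between two levels, P₂ = P₁ exp(−Δz/H) with Δz = z₂ − z₁.
Δz = 1739.0 − 734.00 = 1005.0 m; Δz/H = 1005.0/8380.0 = 0.11993.
P₂ = 92.59 × exp(−0.11993) = 92.59 × 0.88698 = 82.125 kPa.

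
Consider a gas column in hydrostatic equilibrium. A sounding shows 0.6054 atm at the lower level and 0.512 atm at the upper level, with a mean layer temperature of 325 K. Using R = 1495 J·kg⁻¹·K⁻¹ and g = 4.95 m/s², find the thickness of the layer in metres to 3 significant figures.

Δz ≈ 16400 m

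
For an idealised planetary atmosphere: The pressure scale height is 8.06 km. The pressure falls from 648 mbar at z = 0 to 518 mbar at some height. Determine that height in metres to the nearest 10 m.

z ≈ 1800 m

Invert the barometric formula: z = H ln(P₀/P).
P₀/P = 648/518 = 1.2510; ln(1.2510) = 0.22394.
z = 8060.0 × 0.22394 = 1805.0 m.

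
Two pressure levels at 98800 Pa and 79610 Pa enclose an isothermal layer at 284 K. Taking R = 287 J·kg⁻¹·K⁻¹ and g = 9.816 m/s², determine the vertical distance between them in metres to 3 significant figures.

Δz ≈ 1790 m

Hypsometric equation: Δz = (R T̄/g) ln(P₁/P₂).
R T̄/g = 287 × 284 / 9.816 = 8303.6 m.
ln(98800/79610) = ln(1.2411) = 0.21600.
Δz = 8303.6 × 0.21600 = 1793.6 m.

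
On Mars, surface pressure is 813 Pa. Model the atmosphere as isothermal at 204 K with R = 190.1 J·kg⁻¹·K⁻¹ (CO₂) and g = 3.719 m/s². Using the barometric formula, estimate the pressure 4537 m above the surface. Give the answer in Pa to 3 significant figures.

Scale height: H = RT/g = 190.1 × 204 / 3.719 = 10428 m.
Barometric formula: P = P₀ exp(−z/H).
z/H = 4537.0/10428 = 0.43508; exp(−0.43508) = 0.64721.
P = 813 × 0.64721 = 526.18 Pa.

P ≈ 526 Pa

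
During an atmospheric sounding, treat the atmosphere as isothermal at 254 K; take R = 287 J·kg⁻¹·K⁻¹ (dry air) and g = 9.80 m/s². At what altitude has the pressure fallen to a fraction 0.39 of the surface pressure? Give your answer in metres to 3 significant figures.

z ≈ 7000 m

Scale height: H = RT/g = 287 × 254 / 9.80 = 7438.6 m.
Set P/P₀ = exp(−z/H) = 0.39, so z = −H ln(0.39).
−ln(0.39) = 0.94161; z = 7438.6 × 0.94161 = 7004.3 m.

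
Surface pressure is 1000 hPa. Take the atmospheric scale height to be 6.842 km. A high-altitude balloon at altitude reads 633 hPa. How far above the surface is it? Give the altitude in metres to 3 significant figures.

Invert the barometric formula: z = H ln(P₀/P).
P₀/P = 1000/633 = 1.5798; ln(1.5798) = 0.45730.
z = 6842.0 × 0.45730 = 3128.8 m.

z ≈ 3130 m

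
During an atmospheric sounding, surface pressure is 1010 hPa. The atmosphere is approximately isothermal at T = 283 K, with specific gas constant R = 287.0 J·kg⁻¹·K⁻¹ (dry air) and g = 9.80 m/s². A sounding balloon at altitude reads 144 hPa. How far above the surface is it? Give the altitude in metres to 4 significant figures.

z ≈ 16140 m

Scale height: H = RT/g = 287.0 × 283 / 9.80 = 8287.9 m.
Invert the barometric formula: z = H ln(P₀/P).
P₀/P = 1010/144 = 7.0139; ln(7.0139) = 1.9479.
z = 8287.9 × 1.9479 = 16144 m.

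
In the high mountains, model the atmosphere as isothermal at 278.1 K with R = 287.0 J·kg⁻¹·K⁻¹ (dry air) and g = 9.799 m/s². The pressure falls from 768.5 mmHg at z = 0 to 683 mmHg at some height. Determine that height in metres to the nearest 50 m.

z ≈ 950 m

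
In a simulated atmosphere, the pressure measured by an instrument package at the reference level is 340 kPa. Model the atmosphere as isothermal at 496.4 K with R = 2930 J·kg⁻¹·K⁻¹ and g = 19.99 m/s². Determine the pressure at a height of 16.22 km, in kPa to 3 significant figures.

Scale height: H = RT/g = 2930 × 496.4 / 19.99 = 72759 m.
Barometric formula: P = P₀ exp(−z/H).
z/H = 16220/72759 = 0.22293; exp(−0.22293) = 0.80017.
P = 340 × 0.80017 = 272.06 kPa.

P ≈ 272 kPa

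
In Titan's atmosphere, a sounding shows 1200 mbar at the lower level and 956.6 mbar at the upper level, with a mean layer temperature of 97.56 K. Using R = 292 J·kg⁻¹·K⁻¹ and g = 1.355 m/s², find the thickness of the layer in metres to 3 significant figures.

Δz ≈ 4770 m

Hypsometric equation: Δz = (R T̄/g) ln(P₁/P₂).
R T̄/g = 292 × 97.56 / 1.355 = 21024 m.
ln(1200/956.6) = ln(1.2544) = 0.22666.
Δz = 21024 × 0.22666 = 4765.3 m.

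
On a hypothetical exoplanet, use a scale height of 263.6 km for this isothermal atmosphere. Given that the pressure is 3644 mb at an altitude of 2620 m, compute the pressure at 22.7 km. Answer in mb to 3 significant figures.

Between two levels, P₂ = P₁ exp(−Δz/H) with Δz = z₂ − z₁.
Δz = 22700 − 2620.0 = 20080 m; Δz/H = 20080/263600 = 0.076176.
P₂ = 3644 × exp(−0.076176) = 3644 × 0.92665 = 3376.7 mb.

P ≈ 3380 mb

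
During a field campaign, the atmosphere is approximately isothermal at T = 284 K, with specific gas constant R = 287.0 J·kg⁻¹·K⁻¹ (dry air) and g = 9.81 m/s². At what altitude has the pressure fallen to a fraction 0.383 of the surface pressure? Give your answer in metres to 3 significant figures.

z ≈ 7970 m

Scale height: H = RT/g = 287.0 × 284 / 9.81 = 8308.7 m.
Set P/P₀ = exp(−z/H) = 0.383, so z = −H ln(0.383).
−ln(0.383) = 0.95972; z = 8308.7 × 0.95972 = 7974.0 m.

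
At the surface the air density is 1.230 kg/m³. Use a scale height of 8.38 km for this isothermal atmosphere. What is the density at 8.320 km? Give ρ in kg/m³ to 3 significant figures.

In an isothermal atmosphere, density decays like pressure: ρ = ρ₀ exp(−z/H).
z/H = 8320.0/8380.0 = 0.99284; exp(−0.99284) = 0.37052.
ρ = 1.230 × 0.37052 = 0.45574 kg/m³.

ρ ≈ 0.456 kg/m³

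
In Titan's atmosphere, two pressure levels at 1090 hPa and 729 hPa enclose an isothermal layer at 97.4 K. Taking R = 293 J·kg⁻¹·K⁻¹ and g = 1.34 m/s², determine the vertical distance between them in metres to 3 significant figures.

Δz ≈ 8570 m

Hypsometric equation: Δz = (R T̄/g) ln(P₁/P₂).
R T̄/g = 293 × 97.4 / 1.34 = 21297 m.
ln(1090/729) = ln(1.4952) = 0.40226.
Δz = 21297 × 0.40226 = 8566.9 m.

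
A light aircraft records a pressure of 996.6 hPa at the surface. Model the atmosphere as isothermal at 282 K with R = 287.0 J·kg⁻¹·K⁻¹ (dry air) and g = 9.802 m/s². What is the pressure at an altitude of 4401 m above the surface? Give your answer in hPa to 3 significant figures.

Scale height: H = RT/g = 287.0 × 282 / 9.802 = 8256.9 m.
Barometric formula: P = P₀ exp(−z/H).
z/H = 4401.0/8256.9 = 0.53301; exp(−0.53301) = 0.58684.
P = 996.6 × 0.58684 = 584.84 hPa.

P ≈ 585 hPa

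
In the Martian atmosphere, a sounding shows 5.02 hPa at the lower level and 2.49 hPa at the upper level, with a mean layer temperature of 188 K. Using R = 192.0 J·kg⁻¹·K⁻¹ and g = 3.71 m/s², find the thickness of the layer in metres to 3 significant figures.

Hypsometric equation: Δz = (R T̄/g) ln(P₁/P₂).
R T̄/g = 192.0 × 188 / 3.71 = 9729.4 m.
ln(5.02/2.49) = ln(2.0161) = 0.70116.
Δz = 9729.4 × 0.70116 = 6821.9 m.

Δz ≈ 6820 m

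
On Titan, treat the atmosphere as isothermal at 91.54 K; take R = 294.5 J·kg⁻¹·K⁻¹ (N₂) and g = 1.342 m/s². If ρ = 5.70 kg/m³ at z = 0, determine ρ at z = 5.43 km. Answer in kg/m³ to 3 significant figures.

ρ ≈ 4.35 kg/m³

Scale height: H = RT/g = 294.5 × 91.54 / 1.342 = 20088 m.
In an isothermal atmosphere, density decays like pressure: ρ = ρ₀ exp(−z/H).
z/H = 5430.0/20088 = 0.27031; exp(−0.27031) = 0.76314.
ρ = 5.70 × 0.76314 = 4.3499 kg/m³.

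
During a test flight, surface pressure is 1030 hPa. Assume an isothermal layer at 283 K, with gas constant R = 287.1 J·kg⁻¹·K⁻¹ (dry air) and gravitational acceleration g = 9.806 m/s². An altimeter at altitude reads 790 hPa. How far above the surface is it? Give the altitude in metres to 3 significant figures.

z ≈ 2200 m

Scale height: H = RT/g = 287.1 × 283 / 9.806 = 8285.7 m.
Invert the barometric formula: z = H ln(P₀/P).
P₀/P = 1030/790 = 1.3038; ln(1.3038) = 0.26528.
z = 8285.7 × 0.26528 = 2198.0 m.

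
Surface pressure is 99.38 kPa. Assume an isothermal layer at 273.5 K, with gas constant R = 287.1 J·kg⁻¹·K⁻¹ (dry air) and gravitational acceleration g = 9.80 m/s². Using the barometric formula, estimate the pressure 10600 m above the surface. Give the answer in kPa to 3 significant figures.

Scale height: H = RT/g = 287.1 × 273.5 / 9.80 = 8012.4 m.
Barometric formula: P = P₀ exp(−z/H).
z/H = 10600/8012.4 = 1.3229; exp(−1.3229) = 0.26636.
P = 99.38 × 0.26636 = 26.471 kPa.

P ≈ 26.5 kPa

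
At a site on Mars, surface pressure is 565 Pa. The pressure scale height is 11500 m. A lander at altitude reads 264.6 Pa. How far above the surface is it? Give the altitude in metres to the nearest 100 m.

Invert the barometric formula: z = H ln(P₀/P).
P₀/P = 565/264.6 = 2.1353; ln(2.1353) = 0.75861.
z = 11500 × 0.75861 = 8724.0 m.

z ≈ 8700 m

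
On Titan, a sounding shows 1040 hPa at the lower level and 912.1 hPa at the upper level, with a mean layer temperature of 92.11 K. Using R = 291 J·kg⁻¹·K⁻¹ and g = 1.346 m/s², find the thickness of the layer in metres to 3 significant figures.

Hypsometric equation: Δz = (R T̄/g) ln(P₁/P₂).
R T̄/g = 291 × 92.11 / 1.346 = 19914 m.
ln(1040/912.1) = ln(1.1402) = 0.13120.
Δz = 19914 × 0.13120 = 2612.7 m.

Δz ≈ 2610 m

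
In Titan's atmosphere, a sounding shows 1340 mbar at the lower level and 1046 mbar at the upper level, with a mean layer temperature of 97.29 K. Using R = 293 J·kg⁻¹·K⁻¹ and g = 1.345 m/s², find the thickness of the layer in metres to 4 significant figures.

Hypsometric equation: Δz = (R T̄/g) ln(P₁/P₂).
R T̄/g = 293 × 97.29 / 1.345 = 21194 m.
ln(1340/1046) = ln(1.2811) = 0.24772.
Δz = 21194 × 0.24772 = 5250.2 m.

Δz ≈ 5250 m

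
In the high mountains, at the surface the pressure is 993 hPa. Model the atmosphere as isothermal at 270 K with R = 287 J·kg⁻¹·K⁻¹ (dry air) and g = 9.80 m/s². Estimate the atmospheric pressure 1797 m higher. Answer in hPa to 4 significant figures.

Scale height: H = RT/g = 287 × 270 / 9.80 = 7907.1 m.
Barometric formula: P = P₀ exp(−z/H).
z/H = 1797.0/7907.1 = 0.22726; exp(−0.22726) = 0.79671.
P = 993 × 0.79671 = 791.13 hPa.

P ≈ 791.1 hPa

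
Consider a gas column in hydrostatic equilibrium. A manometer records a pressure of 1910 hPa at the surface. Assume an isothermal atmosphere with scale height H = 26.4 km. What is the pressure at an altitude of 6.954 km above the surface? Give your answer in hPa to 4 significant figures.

P ≈ 1468 hPa

Barometric formula: P = P₀ exp(−z/H).
z/H = 6954.0/26400 = 0.26341; exp(−0.26341) = 0.76843.
P = 1910 × 0.76843 = 1467.7 hPa.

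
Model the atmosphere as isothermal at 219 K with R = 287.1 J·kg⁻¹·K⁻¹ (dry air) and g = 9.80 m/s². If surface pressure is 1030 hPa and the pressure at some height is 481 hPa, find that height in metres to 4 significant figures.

z ≈ 4885 m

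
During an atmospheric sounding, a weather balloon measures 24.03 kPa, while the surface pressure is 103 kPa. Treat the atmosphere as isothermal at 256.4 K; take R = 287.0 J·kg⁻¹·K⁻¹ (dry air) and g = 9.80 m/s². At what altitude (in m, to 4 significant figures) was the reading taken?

z ≈ 10930 m

Scale height: H = RT/g = 287.0 × 256.4 / 9.80 = 7508.9 m.
Invert the barometric formula: z = H ln(P₀/P).
P₀/P = 103/24.03 = 4.2863; ln(4.2863) = 1.4554.
z = 7508.9 × 1.4554 = 10928 m.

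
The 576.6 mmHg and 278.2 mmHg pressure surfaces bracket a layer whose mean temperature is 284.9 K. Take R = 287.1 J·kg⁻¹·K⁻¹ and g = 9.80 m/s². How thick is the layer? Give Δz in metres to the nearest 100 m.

Δz ≈ 6100 m

Hypsometric equation: Δz = (R T̄/g) ln(P₁/P₂).
R T̄/g = 287.1 × 284.9 / 9.80 = 8346.4 m.
ln(576.6/278.2) = ln(2.0726) = 0.72880.
Δz = 8346.4 × 0.72880 = 6082.9 m.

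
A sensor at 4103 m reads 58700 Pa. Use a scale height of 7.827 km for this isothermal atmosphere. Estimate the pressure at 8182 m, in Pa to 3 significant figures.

P ≈ 34900 Pa

Between two levels, P₂ = P₁ exp(−Δz/H) with Δz = z₂ − z₁.
Δz = 8182.0 − 4103.0 = 4079.0 m; Δz/H = 4079.0/7827.0 = 0.52114.
P₂ = 58700 × exp(−0.52114) = 58700 × 0.59384 = 34858 Pa.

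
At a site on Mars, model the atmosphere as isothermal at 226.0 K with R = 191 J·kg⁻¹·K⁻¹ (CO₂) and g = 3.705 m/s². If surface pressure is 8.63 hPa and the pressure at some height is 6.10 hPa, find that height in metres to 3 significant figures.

z ≈ 4040 m

Scale height: H = RT/g = 191 × 226.0 / 3.705 = 11651 m.
Invert the barometric formula: z = H ln(P₀/P).
P₀/P = 8.63/6.10 = 1.4148; ln(1.4148) = 0.34699.
z = 11651 × 0.34699 = 4042.8 m.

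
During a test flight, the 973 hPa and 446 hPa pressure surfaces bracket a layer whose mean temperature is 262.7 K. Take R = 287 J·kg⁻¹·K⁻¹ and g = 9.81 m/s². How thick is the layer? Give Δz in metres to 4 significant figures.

Δz ≈ 5995 m

Hypsometric equation: Δz = (R T̄/g) ln(P₁/P₂).
R T̄/g = 287 × 262.7 / 9.81 = 7685.5 m.
ln(973/446) = ln(2.1816) = 0.78006.
Δz = 7685.5 × 0.78006 = 5995.2 m.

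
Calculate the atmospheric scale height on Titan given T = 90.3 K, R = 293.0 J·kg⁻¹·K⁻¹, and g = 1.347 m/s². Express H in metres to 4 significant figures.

H ≈ 19640 m

The scale height of an isothermal atmosphere is H = RT/g.
H = 293.0 × 90.3 / 1.347 = 26458/1.347 = 19642 m.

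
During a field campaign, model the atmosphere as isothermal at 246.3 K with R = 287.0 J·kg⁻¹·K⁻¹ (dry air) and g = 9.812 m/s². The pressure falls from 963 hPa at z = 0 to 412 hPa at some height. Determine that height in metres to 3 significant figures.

Scale height: H = RT/g = 287.0 × 246.3 / 9.812 = 7204.2 m.
Invert the barometric formula: z = H ln(P₀/P).
P₀/P = 963/412 = 2.3374; ln(2.3374) = 0.84904.
z = 7204.2 × 0.84904 = 6116.7 m.

z ≈ 6120 m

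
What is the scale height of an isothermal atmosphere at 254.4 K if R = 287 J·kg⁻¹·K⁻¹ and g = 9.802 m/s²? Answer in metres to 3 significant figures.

The scale height of an isothermal atmosphere is H = RT/g.
H = 287 × 254.4 / 9.802 = 73013/9.802 = 7448.8 m.

H ≈ 7450 m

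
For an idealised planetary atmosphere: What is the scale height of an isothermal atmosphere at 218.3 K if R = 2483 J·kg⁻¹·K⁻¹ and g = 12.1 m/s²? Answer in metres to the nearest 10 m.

H ≈ 44800 m

The scale height of an isothermal atmosphere is H = RT/g.
H = 2483 × 218.3 / 12.1 = 542040/12.1 = 44797 m.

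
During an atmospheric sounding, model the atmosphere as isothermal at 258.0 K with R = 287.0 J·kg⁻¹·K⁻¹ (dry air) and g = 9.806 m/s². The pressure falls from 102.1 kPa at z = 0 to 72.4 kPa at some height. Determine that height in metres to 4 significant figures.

z ≈ 2596 m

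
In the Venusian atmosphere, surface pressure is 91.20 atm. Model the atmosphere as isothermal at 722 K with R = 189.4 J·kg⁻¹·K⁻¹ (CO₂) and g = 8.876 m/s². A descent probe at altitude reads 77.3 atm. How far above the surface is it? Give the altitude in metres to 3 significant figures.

Scale height: H = RT/g = 189.4 × 722 / 8.876 = 15406 m.
Invert the barometric formula: z = H ln(P₀/P).
P₀/P = 91.20/77.3 = 1.1798; ln(1.1798) = 0.16534.
z = 15406 × 0.16534 = 2547.2 m.

z ≈ 2550 m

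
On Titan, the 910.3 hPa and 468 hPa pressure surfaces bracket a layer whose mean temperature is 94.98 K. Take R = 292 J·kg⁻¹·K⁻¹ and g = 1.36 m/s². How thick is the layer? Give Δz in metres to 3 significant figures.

Δz ≈ 13600 m

Hypsometric equation: Δz = (R T̄/g) ln(P₁/P₂).
R T̄/g = 292 × 94.98 / 1.36 = 20393 m.
ln(910.3/468) = ln(1.9451) = 0.66531.
Δz = 20393 × 0.66531 = 13568 m.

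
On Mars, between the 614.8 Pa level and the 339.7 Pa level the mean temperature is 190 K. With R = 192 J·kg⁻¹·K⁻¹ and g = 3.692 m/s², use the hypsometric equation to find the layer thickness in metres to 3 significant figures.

Δz ≈ 5860 m

Hypsometric equation: Δz = (R T̄/g) ln(P₁/P₂).
R T̄/g = 192 × 190 / 3.692 = 9880.8 m.
ln(614.8/339.7) = ln(1.8098) = 0.59322.
Δz = 9880.8 × 0.59322 = 5861.5 m.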